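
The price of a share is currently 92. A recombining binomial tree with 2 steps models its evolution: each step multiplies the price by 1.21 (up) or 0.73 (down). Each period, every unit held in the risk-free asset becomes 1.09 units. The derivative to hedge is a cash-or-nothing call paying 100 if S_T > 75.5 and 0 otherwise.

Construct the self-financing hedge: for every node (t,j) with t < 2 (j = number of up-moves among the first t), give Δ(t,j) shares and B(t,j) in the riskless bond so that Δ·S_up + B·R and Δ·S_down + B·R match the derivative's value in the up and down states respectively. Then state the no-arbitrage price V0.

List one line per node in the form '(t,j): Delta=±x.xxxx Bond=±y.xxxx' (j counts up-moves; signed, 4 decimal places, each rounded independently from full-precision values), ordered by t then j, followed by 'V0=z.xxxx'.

Under the risk-neutral measure, an up-move has probability p* = (R−d)/(u−d) = 0.7500 and values discount at R = 1.09.
Payoff layer (t=2): V(2,0)=0.0000, V(2,1)=100.0000, V(2,2)=100.0000
Node (1,0) S=67.1600: V=(p*·100.0000+(1−p*)·0.0000)/1.09=68.8073; Δ=(100.0000−0.0000)/(81.2636−49.0268)=3.1020; B=V−Δ·S=-139.5260
Node (1,1) S=111.3200: V=(p*·100.0000+(1−p*)·100.0000)/1.09=91.7431; Δ=(100.0000−100.0000)/(134.6972−81.2636)=0.0000; B=V−Δ·S=91.7431
Node (0,0) S=92.0000: V=(p*·91.7431+(1−p*)·68.8073)/1.09=78.9075; Δ=(91.7431−68.8073)/(111.3200−67.1600)=0.5194; B=V−Δ·S=31.1246
Check: Δ(0,0)·S0 + B(0,0) = 78.9075 = V0.

(0,0): Delta=0.5194 Bond=31.1246
(1,0): Delta=3.1020 Bond=-139.5260
(1,1): Delta=0.0000 Bond=91.7431
V0=78.9075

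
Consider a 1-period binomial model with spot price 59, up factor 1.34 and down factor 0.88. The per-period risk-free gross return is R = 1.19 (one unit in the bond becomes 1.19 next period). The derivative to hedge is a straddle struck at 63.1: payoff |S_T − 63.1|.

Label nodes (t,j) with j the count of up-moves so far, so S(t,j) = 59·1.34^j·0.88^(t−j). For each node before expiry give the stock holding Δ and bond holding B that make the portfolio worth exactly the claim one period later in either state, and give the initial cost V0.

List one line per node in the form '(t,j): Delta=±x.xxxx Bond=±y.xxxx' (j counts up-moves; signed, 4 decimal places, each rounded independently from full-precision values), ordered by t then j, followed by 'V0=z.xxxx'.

No-arbitrage ⇒ martingale measure with p* = (R−d)/(u−d) = 0.6739.
Terminal payoffs: V(1,0)=11.1800, V(1,1)=15.9600
Node (0,0) S=59.0000: V=(p*·15.9600+(1−p*)·11.1800)/1.19=12.1019; Δ=(15.9600−11.1800)/(79.0600−51.9200)=0.1761; B=V−Δ·S=1.7106
The time-0 hedge costs 12.1019, which is the no-arbitrage price.

(0,0): Delta=0.1761 Bond=1.7106
V0=12.1019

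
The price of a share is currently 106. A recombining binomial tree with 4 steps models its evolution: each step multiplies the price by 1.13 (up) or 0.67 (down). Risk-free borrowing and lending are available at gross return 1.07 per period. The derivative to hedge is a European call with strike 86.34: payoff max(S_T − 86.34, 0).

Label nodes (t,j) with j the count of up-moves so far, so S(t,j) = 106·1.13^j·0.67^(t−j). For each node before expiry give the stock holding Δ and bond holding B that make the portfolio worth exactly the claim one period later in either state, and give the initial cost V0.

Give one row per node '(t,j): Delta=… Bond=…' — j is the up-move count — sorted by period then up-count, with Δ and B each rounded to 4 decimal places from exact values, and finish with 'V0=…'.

(0,0): Delta=0.8544 Bond=-48.6142
(1,0): Delta=0.3262 Bond=-14.5053
(1,1): Delta=0.9013 Bond=-57.6440
(2,0): Delta=0.0000 Bond=0.0000
(2,1): Delta=0.3552 Bond=-17.8488
(2,2): Delta=0.9499 Bond=-68.2536
(3,0): Delta=0.0000 Bond=0.0000
(3,1): Delta=0.0000 Bond=0.0000
(3,2): Delta=0.3868 Bond=-21.9629
(3,3): Delta=1.0000 Bond=-80.6916
V0=41.9486

No-arbitrage ⇒ martingale measure with p* = (R−d)/(u−d) = 0.8696.
Payoff layer (t=4): V(4,0)=0.0000, V(4,1)=0.0000, V(4,2)=0.0000, V(4,3)=16.1345, V(4,4)=86.4902
  t=3,j=0: stock 31.8809 → up 36.0254 (V=0.0000), down 21.3602 (V=0.0000). Price 0.0000; hedge Δ=0.0000, bond B=0.0000.
  t=3,j=1: stock 53.7692 → up 60.7592 (V=0.0000), down 36.0254 (V=0.0000). Price 0.0000; hedge Δ=0.0000, bond B=0.0000.
  t=3,j=2: stock 90.6854 → up 102.4745 (V=16.1345), down 60.7592 (V=0.0000). Price 13.1122; hedge Δ=0.3868, bond B=-21.9629.
  t=3,j=3: stock 152.9471 → up 172.8302 (V=86.4902), down 102.4745 (V=16.1345). Price 72.2555; hedge Δ=1.0000, bond B=-80.6916.
  t=2,j=0: stock 47.5834 → up 53.7692 (V=0.0000), down 31.8809 (V=0.0000). Price 0.0000; hedge Δ=0.0000, bond B=0.0000.
  t=2,j=1: stock 80.2526 → up 90.6854 (V=13.1122), down 53.7692 (V=0.0000). Price 10.6560; hedge Δ=0.3552, bond B=-17.8488.
  t=2,j=2: stock 135.3514 → up 152.9471 (V=72.2555), down 90.6854 (V=13.1122). Price 60.3188; hedge Δ=0.9499, bond B=-68.2536.
  t=1,j=0: stock 71.0200 → up 80.2526 (V=10.6560), down 47.5834 (V=0.0000). Price 8.6599; hedge Δ=0.3262, bond B=-14.5053.
  t=1,j=1: stock 119.7800 → up 135.3514 (V=60.3188), down 80.2526 (V=10.6560). Price 50.3188; hedge Δ=0.9013, bond B=-57.6440.
  t=0,j=0: stock 106.0000 → up 119.7800 (V=50.3188), down 71.0200 (V=8.6599). Price 41.9486; hedge Δ=0.8544, bond B=-48.6142.
Check: Δ(0,0)·S0 + B(0,0) = 41.9486 = V0.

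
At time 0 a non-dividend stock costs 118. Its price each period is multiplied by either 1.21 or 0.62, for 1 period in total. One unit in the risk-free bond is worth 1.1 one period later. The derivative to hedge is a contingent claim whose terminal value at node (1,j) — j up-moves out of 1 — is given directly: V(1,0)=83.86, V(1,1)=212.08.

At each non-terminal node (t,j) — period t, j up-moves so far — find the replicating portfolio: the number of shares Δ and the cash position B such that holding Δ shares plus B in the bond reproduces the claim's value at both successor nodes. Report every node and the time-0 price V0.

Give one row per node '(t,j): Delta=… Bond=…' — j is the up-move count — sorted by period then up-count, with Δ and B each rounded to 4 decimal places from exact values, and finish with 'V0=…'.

Risk-neutral probability p* = (R−d)/(u−d) = (1.1−0.62)/(1.21−0.62) = 0.8136.
Terminal payoffs: V(1,0)=83.8600, V(1,1)=212.0800
  t=0,j=0: stock 118.0000 → up 142.7800 (V=212.0800), down 73.1600 (V=83.8600). Price 171.0678; hedge Δ=1.8417, bond B=-46.2542.
The time-0 hedge costs 171.0678, which is the no-arbitrage price.

(0,0): Delta=1.8417 Bond=-46.2542
V0=171.0678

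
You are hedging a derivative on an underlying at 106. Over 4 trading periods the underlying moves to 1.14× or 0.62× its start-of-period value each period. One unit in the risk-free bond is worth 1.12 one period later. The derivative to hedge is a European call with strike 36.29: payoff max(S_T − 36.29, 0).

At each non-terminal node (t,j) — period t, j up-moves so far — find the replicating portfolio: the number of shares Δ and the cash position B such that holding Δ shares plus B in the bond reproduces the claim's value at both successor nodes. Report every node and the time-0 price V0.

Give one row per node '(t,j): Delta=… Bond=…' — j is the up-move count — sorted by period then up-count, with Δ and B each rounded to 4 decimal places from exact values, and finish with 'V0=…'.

The replicating-portfolio and risk-neutral prices coincide; use p* = (1.12−0.62)/(1.14−0.62) = 0.9615 for the latter.
Terminal values V(4,·): V(4,0)=0.0000, V(4,1)=0.0000, V(4,2)=16.6640, V(4,3)=61.0771, V(4,4)=142.7398
(3,0): S=25.2628. Δ = (V_up−V_dn)/(S_up−S_dn) = (0.0000−0.0000)/(28.7996−15.6629) = 0.0000. V = [p*·0.0000 + (1−p*)·0.0000]/1.12 = 0.0000. B = V − Δ·S = 0.0000.
(3,1): S=46.4509. Δ = (V_up−V_dn)/(S_up−S_dn) = (16.6640−0.0000)/(52.9540−28.7996) = 0.6899. V = [p*·16.6640 + (1−p*)·0.0000]/1.12 = 14.3063. B = V − Δ·S = -17.7399.
(3,2): S=85.4097. Δ = (V_up−V_dn)/(S_up−S_dn) = (61.0771−16.6640)/(97.3671−52.9540) = 1.0000. V = [p*·61.0771 + (1−p*)·16.6640]/1.12 = 53.0079. B = V − Δ·S = -32.4018.
(3,3): S=157.0437. Δ = (V_up−V_dn)/(S_up−S_dn) = (142.7398−61.0771)/(179.0298−97.3671) = 1.0000. V = [p*·142.7398 + (1−p*)·61.0771]/1.12 = 124.6419. B = V − Δ·S = -32.4018.
(2,0): S=40.7464. Δ = (V_up−V_dn)/(S_up−S_dn) = (14.3063−0.0000)/(46.4509−25.2628) = 0.6752. V = [p*·14.3063 + (1−p*)·0.0000]/1.12 = 12.2822. B = V − Δ·S = -15.2300.
(2,1): S=74.9208. Δ = (V_up−V_dn)/(S_up−S_dn) = (53.0079−14.3063)/(85.4097−46.4509) = 0.9934. V = [p*·53.0079 + (1−p*)·14.3063]/1.12 = 45.9995. B = V − Δ·S = -28.4267.
(2,2): S=137.7576. Δ = (V_up−V_dn)/(S_up−S_dn) = (124.6419−53.0079)/(157.0437−85.4097) = 1.0000. V = [p*·124.6419 + (1−p*)·53.0079]/1.12 = 108.8274. B = V − Δ·S = -28.9302.
(1,0): S=65.7200. Δ = (V_up−V_dn)/(S_up−S_dn) = (45.9995−12.2822)/(74.9208−40.7464) = 0.9866. V = [p*·45.9995 + (1−p*)·12.2822]/1.12 = 39.9131. B = V − Δ·S = -24.9278.
(1,1): S=120.8400. Δ = (V_up−V_dn)/(S_up−S_dn) = (108.8274−45.9995)/(137.7576−74.9208) = 0.9999. V = [p*·108.8274 + (1−p*)·45.9995]/1.12 = 95.0098. B = V − Δ·S = -25.8132.
(0,0): S=106.0000. Δ = (V_up−V_dn)/(S_up−S_dn) = (95.0098−39.9131)/(120.8400−65.7200) = 0.9996. V = [p*·95.0098 + (1−p*)·39.9131]/1.12 = 82.9381. B = V − Δ·S = -23.0171.
Check: Δ(0,0)·S0 + B(0,0) = 82.9381 = V0.

(0,0): Delta=0.9996 Bond=-23.0171
(1,0): Delta=0.9866 Bond=-24.9278
(1,1): Delta=0.9999 Bond=-25.8132
(2,0): Delta=0.6752 Bond=-15.2300
(2,1): Delta=0.9934 Bond=-28.4267
(2,2): Delta=1.0000 Bond=-28.9302
(3,0): Delta=0.0000 Bond=0.0000
(3,1): Delta=0.6899 Bond=-17.7399
(3,2): Delta=1.0000 Bond=-32.4018
(3,3): Delta=1.0000 Bond=-32.4018
V0=82.9381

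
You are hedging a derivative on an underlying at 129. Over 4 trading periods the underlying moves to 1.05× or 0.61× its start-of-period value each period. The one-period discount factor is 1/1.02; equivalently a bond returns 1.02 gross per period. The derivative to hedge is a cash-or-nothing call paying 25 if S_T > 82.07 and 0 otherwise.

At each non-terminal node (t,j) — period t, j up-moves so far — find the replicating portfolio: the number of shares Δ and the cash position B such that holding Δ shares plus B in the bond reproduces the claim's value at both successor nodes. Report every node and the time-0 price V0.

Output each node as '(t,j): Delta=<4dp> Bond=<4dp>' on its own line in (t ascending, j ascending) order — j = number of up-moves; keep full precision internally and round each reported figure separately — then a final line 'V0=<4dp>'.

No-arbitrage ⇒ martingale measure with p* = (R−d)/(u−d) = 0.9318.
Terminal values V(4,·): V(4,0)=0.0000, V(4,1)=0.0000, V(4,2)=0.0000, V(4,3)=25.0000, V(4,4)=25.0000
(3,0): S=29.2805. Δ = (V_up−V_dn)/(S_up−S_dn) = (0.0000−0.0000)/(30.7446−17.8611) = 0.0000. V = [p*·0.0000 + (1−p*)·0.0000]/1.02 = 0.0000. B = V − Δ·S = 0.0000.
(3,1): S=50.4009. Δ = (V_up−V_dn)/(S_up−S_dn) = (0.0000−0.0000)/(52.9210−30.7446) = 0.0000. V = [p*·0.0000 + (1−p*)·0.0000]/1.02 = 0.0000. B = V − Δ·S = 0.0000.
(3,2): S=86.7557. Δ = (V_up−V_dn)/(S_up−S_dn) = (25.0000−0.0000)/(91.0935−52.9210) = 0.6549. V = [p*·25.0000 + (1−p*)·0.0000]/1.02 = 22.8387. B = V − Δ·S = -33.9795.
(3,3): S=149.3336. Δ = (V_up−V_dn)/(S_up−S_dn) = (25.0000−25.0000)/(156.8003−91.0935) = 0.0000. V = [p*·25.0000 + (1−p*)·25.0000]/1.02 = 24.5098. B = V − Δ·S = 24.5098.
(2,0): S=48.0009. Δ = (V_up−V_dn)/(S_up−S_dn) = (0.0000−0.0000)/(50.4009−29.2805) = 0.0000. V = [p*·0.0000 + (1−p*)·0.0000]/1.02 = 0.0000. B = V − Δ·S = 0.0000.
(2,1): S=82.6245. Δ = (V_up−V_dn)/(S_up−S_dn) = (22.8387−0.0000)/(86.7557−50.4009) = 0.6282. V = [p*·22.8387 + (1−p*)·0.0000]/1.02 = 20.8642. B = V − Δ·S = -31.0419.
(2,2): S=142.2225. Δ = (V_up−V_dn)/(S_up−S_dn) = (24.5098−22.8387)/(149.3336−86.7557) = 0.0267. V = [p*·24.5098 + (1−p*)·22.8387]/1.02 = 23.9175. B = V − Δ·S = 20.1195.
(1,0): S=78.6900. Δ = (V_up−V_dn)/(S_up−S_dn) = (20.8642−0.0000)/(82.6245−48.0009) = 0.6026. V = [p*·20.8642 + (1−p*)·0.0000]/1.02 = 19.0604. B = V − Δ·S = -28.3582.
(1,1): S=135.4500. Δ = (V_up−V_dn)/(S_up−S_dn) = (23.9175−20.8642)/(142.2225−82.6245) = 0.0512. V = [p*·23.9175 + (1−p*)·20.8642]/1.02 = 23.2444. B = V − Δ·S = 16.3051.
(0,0): S=129.0000. Δ = (V_up−V_dn)/(S_up−S_dn) = (23.2444−19.0604)/(135.4500−78.6900) = 0.0737. V = [p*·23.2444 + (1−p*)·19.0604]/1.02 = 22.5090. B = V − Δ·S = 12.9999.
The time-0 hedge costs 22.5090, which is the no-arbitrage price.

(0,0): Delta=0.0737 Bond=12.9999
(1,0): Delta=0.6026 Bond=-28.3582
(1,1): Delta=0.0512 Bond=16.3051
(2,0): Delta=0.0000 Bond=0.0000
(2,1): Delta=0.6282 Bond=-31.0419
(2,2): Delta=0.0267 Bond=20.1195
(3,0): Delta=0.0000 Bond=0.0000
(3,1): Delta=0.0000 Bond=0.0000
(3,2): Delta=0.6549 Bond=-33.9795
(3,3): Delta=0.0000 Bond=24.5098
V0=22.5090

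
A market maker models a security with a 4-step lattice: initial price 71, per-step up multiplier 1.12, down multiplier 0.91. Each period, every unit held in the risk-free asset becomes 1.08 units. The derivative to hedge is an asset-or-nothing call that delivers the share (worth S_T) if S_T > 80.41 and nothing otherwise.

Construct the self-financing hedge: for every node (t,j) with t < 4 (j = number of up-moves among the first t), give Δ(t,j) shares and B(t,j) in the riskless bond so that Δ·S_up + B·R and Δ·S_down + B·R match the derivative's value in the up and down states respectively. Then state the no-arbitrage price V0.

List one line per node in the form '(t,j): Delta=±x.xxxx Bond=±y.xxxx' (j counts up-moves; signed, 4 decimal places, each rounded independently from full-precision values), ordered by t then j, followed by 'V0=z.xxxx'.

(0,0): Delta=2.4014 Bond=-108.2685
(1,0): Delta=3.7588 Bond=-204.6275
(1,1): Delta=2.1419 Bond=-96.2953
(2,0): Delta=0.0000 Bond=0.0000
(2,1): Delta=4.4774 Bond=-272.9971
(2,2): Delta=1.6955 Bond=-64.2346
(3,0): Delta=0.0000 Bond=0.0000
(3,1): Delta=0.0000 Bond=0.0000
(3,2): Delta=5.3333 Bond=-364.2102
(3,3): Delta=1.0000 Bond=0.0000
V0=62.2338

Under the risk-neutral measure, an up-move has probability p* = (R−d)/(u−d) = 0.8095 and values discount at R = 1.08.
Terminal payoffs: V(4,0)=0.0000, V(4,1)=0.0000, V(4,2)=0.0000, V(4,3)=90.7724, V(4,4)=111.7199
(3,0): S=53.5035. Δ = (V_up−V_dn)/(S_up−S_dn) = (0.0000−0.0000)/(59.9240−48.6882) = 0.0000. V = [p*·0.0000 + (1−p*)·0.0000]/1.08 = 0.0000. B = V − Δ·S = 0.0000.
(3,1): S=65.8505. Δ = (V_up−V_dn)/(S_up−S_dn) = (0.0000−0.0000)/(73.7526−59.9240) = 0.0000. V = [p*·0.0000 + (1−p*)·0.0000]/1.08 = 0.0000. B = V − Δ·S = 0.0000.
(3,2): S=81.0468. Δ = (V_up−V_dn)/(S_up−S_dn) = (90.7724−0.0000)/(90.7724−73.7526) = 5.3333. V = [p*·90.7724 + (1−p*)·0.0000]/1.08 = 68.0393. B = V − Δ·S = -364.2102.
(3,3): S=99.7499. Δ = (V_up−V_dn)/(S_up−S_dn) = (111.7199−90.7724)/(111.7199−90.7724) = 1.0000. V = [p*·111.7199 + (1−p*)·90.7724]/1.08 = 99.7499. B = V − Δ·S = 0.0000.
(2,0): S=58.7951. Δ = (V_up−V_dn)/(S_up−S_dn) = (0.0000−0.0000)/(65.8505−53.5035) = 0.0000. V = [p*·0.0000 + (1−p*)·0.0000]/1.08 = 0.0000. B = V − Δ·S = 0.0000.
(2,1): S=72.3632. Δ = (V_up−V_dn)/(S_up−S_dn) = (68.0393−0.0000)/(81.0468−65.8505) = 4.4774. V = [p*·68.0393 + (1−p*)·0.0000]/1.08 = 50.9995. B = V − Δ·S = -272.9971.
(2,2): S=89.0624. Δ = (V_up−V_dn)/(S_up−S_dn) = (99.7499−68.0393)/(99.7499−81.0468) = 1.6955. V = [p*·99.7499 + (1−p*)·68.0393]/1.08 = 86.7683. B = V − Δ·S = -64.2346.
(1,0): S=64.6100. Δ = (V_up−V_dn)/(S_up−S_dn) = (50.9995−0.0000)/(72.3632−58.7951) = 3.7588. V = [p*·50.9995 + (1−p*)·0.0000]/1.08 = 38.2271. B = V − Δ·S = -204.6275.
(1,1): S=79.5200. Δ = (V_up−V_dn)/(S_up−S_dn) = (86.7683−50.9995)/(89.0624−72.3632) = 2.1419. V = [p*·86.7683 + (1−p*)·50.9995]/1.08 = 74.0326. B = V − Δ·S = -96.2953.
(0,0): S=71.0000. Δ = (V_up−V_dn)/(S_up−S_dn) = (74.0326−38.2271)/(79.5200−64.6100) = 2.4014. V = [p*·74.0326 + (1−p*)·38.2271]/1.08 = 62.2338. B = V − Δ·S = -108.2685.
Self-financing check: at every node Δ·S+B equals the discounted successor values.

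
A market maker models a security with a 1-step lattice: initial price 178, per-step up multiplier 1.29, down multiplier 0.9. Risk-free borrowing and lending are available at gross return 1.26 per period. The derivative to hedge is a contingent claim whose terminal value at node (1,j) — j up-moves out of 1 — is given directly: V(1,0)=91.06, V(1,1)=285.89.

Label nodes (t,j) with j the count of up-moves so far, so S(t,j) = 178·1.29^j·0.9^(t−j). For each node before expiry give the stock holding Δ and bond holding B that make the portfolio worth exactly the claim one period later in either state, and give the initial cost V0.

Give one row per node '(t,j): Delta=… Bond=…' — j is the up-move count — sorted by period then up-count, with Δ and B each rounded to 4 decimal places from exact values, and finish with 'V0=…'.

(0,0): Delta=2.8065 Bond=-284.5617
V0=215.0024

Since d<R<u, set p* = (R−d)/(u−d) = 0.9231; price each node as the discounted p*-expectation of its children.
Terminal payoffs: V(1,0)=91.0600, V(1,1)=285.8900
Node (0,0) S=178.0000: V=(p*·285.8900+(1−p*)·91.0600)/1.26=215.0024; Δ=(285.8900−91.0600)/(229.6200−160.2000)=2.8065; B=V−Δ·S=-284.5617
Root portfolio cost Δ·178+B reproduces V0=215.0024.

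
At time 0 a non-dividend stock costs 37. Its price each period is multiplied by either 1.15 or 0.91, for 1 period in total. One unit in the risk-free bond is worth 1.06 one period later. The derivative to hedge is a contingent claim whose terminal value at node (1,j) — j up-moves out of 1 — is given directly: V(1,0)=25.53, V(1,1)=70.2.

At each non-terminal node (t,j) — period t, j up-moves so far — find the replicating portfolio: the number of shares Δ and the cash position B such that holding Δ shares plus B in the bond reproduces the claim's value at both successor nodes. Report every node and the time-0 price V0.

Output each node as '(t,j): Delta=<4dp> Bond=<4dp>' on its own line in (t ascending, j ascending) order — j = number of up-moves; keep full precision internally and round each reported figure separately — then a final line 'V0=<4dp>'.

Risk-neutral probability p* = (R−d)/(u−d) = (1.06−0.91)/(1.15−0.91) = 0.6250.
Terminal payoffs: V(1,0)=25.5300, V(1,1)=70.2000
Node (0,0) S=37.0000: V=(p*·70.2000+(1−p*)·25.5300)/1.06=50.4233; Δ=(70.2000−25.5300)/(42.5500−33.6700)=5.0304; B=V−Δ·S=-135.7017
Root portfolio cost Δ·37+B reproduces V0=50.4233.

(0,0): Delta=5.0304 Bond=-135.7017
V0=50.4233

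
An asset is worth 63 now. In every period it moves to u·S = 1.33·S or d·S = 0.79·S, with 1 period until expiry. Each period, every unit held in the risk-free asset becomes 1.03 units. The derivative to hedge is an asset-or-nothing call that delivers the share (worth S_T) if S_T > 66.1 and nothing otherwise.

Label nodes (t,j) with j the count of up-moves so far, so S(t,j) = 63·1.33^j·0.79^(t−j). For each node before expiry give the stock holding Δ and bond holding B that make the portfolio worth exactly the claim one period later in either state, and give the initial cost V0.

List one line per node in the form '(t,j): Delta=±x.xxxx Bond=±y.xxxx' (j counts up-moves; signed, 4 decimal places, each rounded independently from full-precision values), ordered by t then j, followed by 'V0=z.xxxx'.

Risk-neutral probability p* = (R−d)/(u−d) = (1.03−0.79)/(1.33−0.79) = 0.4444.
Payoff layer (t=1): V(1,0)=0.0000, V(1,1)=83.7900
Node (0,0) S=63.0000: V=(p*·83.7900+(1−p*)·0.0000)/1.03=36.1553; Δ=(83.7900−0.0000)/(83.7900−49.7700)=2.4630; B=V−Δ·S=-119.0113
Root portfolio cost Δ·63+B reproduces V0=36.1553.

(0,0): Delta=2.4630 Bond=-119.0113
V0=36.1553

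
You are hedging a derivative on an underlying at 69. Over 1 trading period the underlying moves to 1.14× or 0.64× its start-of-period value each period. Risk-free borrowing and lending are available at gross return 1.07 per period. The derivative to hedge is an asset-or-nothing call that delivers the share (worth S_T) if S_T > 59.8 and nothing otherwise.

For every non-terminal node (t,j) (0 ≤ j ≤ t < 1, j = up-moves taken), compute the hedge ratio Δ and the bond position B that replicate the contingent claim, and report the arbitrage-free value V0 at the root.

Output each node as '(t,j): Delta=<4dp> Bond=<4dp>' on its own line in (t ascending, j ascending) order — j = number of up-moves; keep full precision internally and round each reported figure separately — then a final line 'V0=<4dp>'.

Under the risk-neutral measure, an up-move has probability p* = (R−d)/(u−d) = 0.8600 and values discount at R = 1.07.
Payoff layer (t=1): V(1,0)=0.0000, V(1,1)=78.6600
(0,0): S=69.0000. Δ = (V_up−V_dn)/(S_up−S_dn) = (78.6600−0.0000)/(78.6600−44.1600) = 2.2800. V = [p*·78.6600 + (1−p*)·0.0000]/1.07 = 63.2221. B = V − Δ·S = -94.0979.
Root portfolio cost Δ·69+B reproduces V0=63.2221.

(0,0): Delta=2.2800 Bond=-94.0979
V0=63.2221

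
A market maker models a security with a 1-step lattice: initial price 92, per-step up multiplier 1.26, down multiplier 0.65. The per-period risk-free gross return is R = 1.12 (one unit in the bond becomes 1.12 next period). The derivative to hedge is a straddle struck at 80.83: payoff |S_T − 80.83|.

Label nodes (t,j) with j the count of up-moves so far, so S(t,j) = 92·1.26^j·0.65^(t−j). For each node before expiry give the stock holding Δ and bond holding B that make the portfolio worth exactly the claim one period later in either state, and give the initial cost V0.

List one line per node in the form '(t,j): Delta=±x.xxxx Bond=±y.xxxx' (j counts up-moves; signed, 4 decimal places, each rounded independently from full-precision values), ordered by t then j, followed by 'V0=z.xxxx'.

(0,0): Delta=0.2505 Bond=5.4000
V0=28.4492

Risk-neutral probability p* = (R−d)/(u−d) = (1.12−0.65)/(1.26−0.65) = 0.7705.
Terminal payoffs: V(1,0)=21.0300, V(1,1)=35.0900
(0,0): S=92.0000. Δ = (V_up−V_dn)/(S_up−S_dn) = (35.0900−21.0300)/(115.9200−59.8000) = 0.2505. V = [p*·35.0900 + (1−p*)·21.0300]/1.12 = 28.4492. B = V − Δ·S = 5.4000.
Check: Δ(0,0)·S0 + B(0,0) = 28.4492 = V0.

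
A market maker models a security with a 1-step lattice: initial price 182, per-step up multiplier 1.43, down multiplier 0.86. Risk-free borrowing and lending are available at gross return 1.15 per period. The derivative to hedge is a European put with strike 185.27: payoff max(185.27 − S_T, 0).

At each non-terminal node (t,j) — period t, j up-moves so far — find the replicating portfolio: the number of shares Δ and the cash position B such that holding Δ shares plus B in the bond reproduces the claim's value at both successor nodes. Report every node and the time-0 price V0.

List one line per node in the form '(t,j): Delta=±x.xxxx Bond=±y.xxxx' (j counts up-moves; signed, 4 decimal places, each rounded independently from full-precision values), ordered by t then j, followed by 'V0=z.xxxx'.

No-arbitrage ⇒ martingale measure with p* = (R−d)/(u−d) = 0.5088.
Payoff layer (t=1): V(1,0)=28.7500, V(1,1)=0.0000
(0,0): S=182.0000. Δ = (V_up−V_dn)/(S_up−S_dn) = (0.0000−28.7500)/(260.2600−156.5200) = -0.2771. V = [p*·0.0000 + (1−p*)·28.7500]/1.15 = 12.2807. B = V − Δ·S = 62.7193.
Root portfolio cost Δ·182+B reproduces V0=12.2807.

(0,0): Delta=-0.2771 Bond=62.7193
V0=12.2807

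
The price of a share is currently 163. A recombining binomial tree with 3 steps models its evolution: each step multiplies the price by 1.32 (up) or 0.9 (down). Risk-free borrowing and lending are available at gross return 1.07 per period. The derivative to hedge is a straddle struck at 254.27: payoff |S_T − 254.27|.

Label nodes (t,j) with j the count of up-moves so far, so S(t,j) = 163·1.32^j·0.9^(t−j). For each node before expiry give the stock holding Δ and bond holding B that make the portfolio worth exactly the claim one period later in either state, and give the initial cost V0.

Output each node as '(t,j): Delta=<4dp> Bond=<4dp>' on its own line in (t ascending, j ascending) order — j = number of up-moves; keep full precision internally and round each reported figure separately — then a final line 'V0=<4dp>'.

Risk-neutral probability p* = (R−d)/(u−d) = (1.07−0.9)/(1.32−0.9) = 0.4048.
At expiry t=3: V(3,0)=135.4430, V(3,1)=79.9904, V(3,2)=1.3401, V(3,3)=120.6248
(2,0): S=132.0300. Δ = (V_up−V_dn)/(S_up−S_dn) = (79.9904−135.4430)/(174.2796−118.8270) = -1.0000. V = [p*·79.9904 + (1−p*)·135.4430]/1.07 = 105.6055. B = V − Δ·S = 237.6355.
(2,1): S=193.6440. Δ = (V_up−V_dn)/(S_up−S_dn) = (1.3401−79.9904)/(255.6101−174.2796) = -0.9670. V = [p*·1.3401 + (1−p*)·79.9904]/1.07 = 45.0054. B = V − Δ·S = 232.2680.
(2,2): S=284.0112. Δ = (V_up−V_dn)/(S_up−S_dn) = (120.6248−1.3401)/(374.8948−255.6101) = 1.0000. V = [p*·120.6248 + (1−p*)·1.3401]/1.07 = 46.3757. B = V − Δ·S = -237.6355.
(1,0): S=146.7000. Δ = (V_up−V_dn)/(S_up−S_dn) = (45.0054−105.6055)/(193.6440−132.0300) = -0.9835. V = [p*·45.0054 + (1−p*)·105.6055]/1.07 = 75.7728. B = V − Δ·S = 220.0588.
(1,1): S=215.1600. Δ = (V_up−V_dn)/(S_up−S_dn) = (46.3757−45.0054)/(284.0112−193.6440) = 0.0152. V = [p*·46.3757 + (1−p*)·45.0054]/1.07 = 42.5795. B = V − Δ·S = 39.3168.
(0,0): S=163.0000. Δ = (V_up−V_dn)/(S_up−S_dn) = (42.5795−75.7728)/(215.1600−146.7000) = -0.4849. V = [p*·42.5795 + (1−p*)·75.7728]/1.07 = 58.2592. B = V − Δ·S = 137.2910.
Each (Δ,B) replicates both successor values, so the strategy is self-financing and V0 is arbitrage-free.

(0,0): Delta=-0.4849 Bond=137.2910
(1,0): Delta=-0.9835 Bond=220.0588
(1,1): Delta=0.0152 Bond=39.3168
(2,0): Delta=-1.0000 Bond=237.6355
(2,1): Delta=-0.9670 Bond=232.2680
(2,2): Delta=1.0000 Bond=-237.6355
V0=58.2592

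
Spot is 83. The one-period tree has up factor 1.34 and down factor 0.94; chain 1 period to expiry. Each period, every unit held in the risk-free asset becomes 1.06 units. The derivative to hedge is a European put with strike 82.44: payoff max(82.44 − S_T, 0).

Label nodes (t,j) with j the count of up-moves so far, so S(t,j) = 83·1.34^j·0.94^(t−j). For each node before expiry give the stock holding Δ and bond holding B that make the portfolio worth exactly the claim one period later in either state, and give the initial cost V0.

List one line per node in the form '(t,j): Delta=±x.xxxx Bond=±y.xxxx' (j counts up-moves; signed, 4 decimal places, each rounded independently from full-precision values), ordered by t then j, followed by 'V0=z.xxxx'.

Since d<R<u, set p* = (R−d)/(u−d) = 0.3000; price each node as the discounted p*-expectation of its children.
At expiry t=1: V(1,0)=4.4200, V(1,1)=0.0000
(0,0): S=83.0000. Δ = (V_up−V_dn)/(S_up−S_dn) = (0.0000−4.4200)/(111.2200−78.0200) = -0.1331. V = [p*·0.0000 + (1−p*)·4.4200]/1.06 = 2.9189. B = V − Δ·S = 13.9689.
Each (Δ,B) replicates both successor values, so the strategy is self-financing and V0 is arbitrage-free.

(0,0): Delta=-0.1331 Bond=13.9689
V0=2.9189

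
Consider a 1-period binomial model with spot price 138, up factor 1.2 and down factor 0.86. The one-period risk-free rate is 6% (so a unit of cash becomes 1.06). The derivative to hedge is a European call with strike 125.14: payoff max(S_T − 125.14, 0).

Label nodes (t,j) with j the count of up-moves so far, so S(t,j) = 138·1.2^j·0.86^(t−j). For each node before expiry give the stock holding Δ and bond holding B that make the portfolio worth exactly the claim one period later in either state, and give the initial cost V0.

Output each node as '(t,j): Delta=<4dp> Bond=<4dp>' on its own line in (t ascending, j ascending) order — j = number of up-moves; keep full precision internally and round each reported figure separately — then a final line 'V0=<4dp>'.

Risk-neutral probability p* = (R−d)/(u−d) = (1.06−0.86)/(1.2−0.86) = 0.5882.
Terminal values V(1,·): V(1,0)=0.0000, V(1,1)=40.4600
  t=0,j=0: stock 138.0000 → up 165.6000 (V=40.4600), down 118.6800 (V=0.0000). Price 22.4528; hedge Δ=0.8623, bond B=-96.5472.
Root portfolio cost Δ·138+B reproduces V0=22.4528.

(0,0): Delta=0.8623 Bond=-96.5472
V0=22.4528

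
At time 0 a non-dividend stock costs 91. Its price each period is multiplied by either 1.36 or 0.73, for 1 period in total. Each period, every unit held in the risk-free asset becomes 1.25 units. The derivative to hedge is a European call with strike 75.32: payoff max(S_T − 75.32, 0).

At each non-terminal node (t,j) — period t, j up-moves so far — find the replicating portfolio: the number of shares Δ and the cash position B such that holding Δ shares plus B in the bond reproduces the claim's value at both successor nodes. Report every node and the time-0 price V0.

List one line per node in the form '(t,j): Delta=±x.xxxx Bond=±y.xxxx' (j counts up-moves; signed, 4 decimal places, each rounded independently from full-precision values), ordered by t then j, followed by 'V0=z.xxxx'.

Since d<R<u, set p* = (R−d)/(u−d) = 0.8254; price each node as the discounted p*-expectation of its children.
Terminal values V(1,·): V(1,0)=0.0000, V(1,1)=48.4400
(0,0): S=91.0000. Δ = (V_up−V_dn)/(S_up−S_dn) = (48.4400−0.0000)/(123.7600−66.4300) = 0.8449. V = [p*·48.4400 + (1−p*)·0.0000]/1.25 = 31.9858. B = V − Δ·S = -44.9031.
Self-financing check: at every node Δ·S+B equals the discounted successor values.

(0,0): Delta=0.8449 Bond=-44.9031
V0=31.9858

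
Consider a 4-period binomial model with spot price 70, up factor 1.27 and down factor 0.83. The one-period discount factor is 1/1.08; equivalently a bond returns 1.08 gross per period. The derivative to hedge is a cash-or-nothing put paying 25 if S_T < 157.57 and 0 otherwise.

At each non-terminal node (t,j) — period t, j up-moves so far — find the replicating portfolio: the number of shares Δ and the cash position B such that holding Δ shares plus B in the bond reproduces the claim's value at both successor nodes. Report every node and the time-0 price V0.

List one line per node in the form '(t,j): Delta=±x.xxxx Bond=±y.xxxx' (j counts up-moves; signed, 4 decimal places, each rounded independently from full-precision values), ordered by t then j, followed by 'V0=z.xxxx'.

(0,0): Delta=-0.1182 Bond=24.7339
(1,0): Delta=0.0000 Bond=19.8458
(1,1): Delta=-0.1769 Bond=31.9314
(2,0): Delta=0.0000 Bond=21.4335
(2,1): Delta=0.0000 Bond=21.4335
(2,2): Delta=-0.2648 Bond=44.4058
(3,0): Delta=0.0000 Bond=23.1481
(3,1): Delta=0.0000 Bond=23.1481
(3,2): Delta=0.0000 Bond=23.1481
(3,3): Delta=-0.3963 Bond=66.8140
V0=16.4606

Since d<R<u, set p* = (R−d)/(u−d) = 0.5682; price each node as the discounted p*-expectation of its children.
At expiry t=4: V(4,0)=25.0000, V(4,1)=25.0000, V(4,2)=25.0000, V(4,3)=25.0000, V(4,4)=0.0000
Node (3,0) S=40.0251: V=(p*·25.0000+(1−p*)·25.0000)/1.08=23.1481; Δ=(25.0000−25.0000)/(50.8319−33.2208)=0.0000; B=V−Δ·S=23.1481
Node (3,1) S=61.2432: V=(p*·25.0000+(1−p*)·25.0000)/1.08=23.1481; Δ=(25.0000−25.0000)/(77.7789−50.8319)=0.0000; B=V−Δ·S=23.1481
Node (3,2) S=93.7095: V=(p*·25.0000+(1−p*)·25.0000)/1.08=23.1481; Δ=(25.0000−25.0000)/(119.0111−77.7789)=0.0000; B=V−Δ·S=23.1481
Node (3,3) S=143.3868: V=(p*·0.0000+(1−p*)·25.0000)/1.08=9.9958; Δ=(0.0000−25.0000)/(182.1012−119.0111)=-0.3963; B=V−Δ·S=66.8140
Node (2,0) S=48.2230: V=(p*·23.1481+(1−p*)·23.1481)/1.08=21.4335; Δ=(23.1481−23.1481)/(61.2432−40.0251)=0.0000; B=V−Δ·S=21.4335
Node (2,1) S=73.7870: V=(p*·23.1481+(1−p*)·23.1481)/1.08=21.4335; Δ=(23.1481−23.1481)/(93.7095−61.2432)=0.0000; B=V−Δ·S=21.4335
Node (2,2) S=112.9030: V=(p*·9.9958+(1−p*)·23.1481)/1.08=14.5141; Δ=(9.9958−23.1481)/(143.3868−93.7095)=-0.2648; B=V−Δ·S=44.4058
Node (1,0) S=58.1000: V=(p*·21.4335+(1−p*)·21.4335)/1.08=19.8458; Δ=(21.4335−21.4335)/(73.7870−48.2230)=0.0000; B=V−Δ·S=19.8458
Node (1,1) S=88.9000: V=(p*·14.5141+(1−p*)·21.4335)/1.08=16.2056; Δ=(14.5141−21.4335)/(112.9030−73.7870)=-0.1769; B=V−Δ·S=31.9314
Node (0,0) S=70.0000: V=(p*·16.2056+(1−p*)·19.8458)/1.08=16.4606; Δ=(16.2056−19.8458)/(88.9000−58.1000)=-0.1182; B=V−Δ·S=24.7339
Check: Δ(0,0)·S0 + B(0,0) = 16.4606 = V0.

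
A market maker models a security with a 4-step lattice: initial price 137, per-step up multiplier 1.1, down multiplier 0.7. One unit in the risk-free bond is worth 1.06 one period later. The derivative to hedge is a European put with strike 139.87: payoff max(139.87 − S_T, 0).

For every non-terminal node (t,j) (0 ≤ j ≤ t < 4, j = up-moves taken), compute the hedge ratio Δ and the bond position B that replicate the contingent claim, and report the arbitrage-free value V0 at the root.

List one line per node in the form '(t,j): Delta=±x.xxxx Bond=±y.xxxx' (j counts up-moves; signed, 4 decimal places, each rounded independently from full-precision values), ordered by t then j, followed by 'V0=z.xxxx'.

(0,0): Delta=-0.3219 Bond=49.4401
(1,0): Delta=-1.0000 Bond=117.4375
(1,1): Delta=-0.2739 Bond=45.1809
(2,0): Delta=-1.0000 Bond=124.4838
(2,1): Delta=-1.0000 Bond=124.4838
(2,2): Delta=-0.2226 Bond=39.3815
(3,0): Delta=-1.0000 Bond=131.9528
(3,1): Delta=-1.0000 Bond=131.9528
(3,2): Delta=-1.0000 Bond=131.9528
(3,3): Delta=-0.1676 Bond=31.7212
V0=5.3416

Risk-neutral probability p* = (R−d)/(u−d) = (1.06−0.7)/(1.1−0.7) = 0.9000.
At expiry t=4: V(4,0)=106.9763, V(4,1)=88.1799, V(4,2)=58.6427, V(4,3)=12.2271, V(4,4)=0.0000
  t=3,j=0: stock 46.9910 → up 51.6901 (V=88.1799), down 32.8937 (V=106.9763). Price 84.9618; hedge Δ=-1.0000, bond B=131.9528.
  t=3,j=1: stock 73.8430 → up 81.2273 (V=58.6427), down 51.6901 (V=88.1799). Price 58.1098; hedge Δ=-1.0000, bond B=131.9528.
  t=3,j=2: stock 116.0390 → up 127.6429 (V=12.2271), down 81.2273 (V=58.6427). Price 15.9138; hedge Δ=-1.0000, bond B=131.9528.
  t=3,j=3: stock 182.3470 → up 200.5817 (V=0.0000), down 127.6429 (V=12.2271). Price 1.1535; hedge Δ=-0.1676, bond B=31.7212.
  t=2,j=0: stock 67.1300 → up 73.8430 (V=58.1098), down 46.9910 (V=84.9618). Price 57.3538; hedge Δ=-1.0000, bond B=124.4838.
  t=2,j=1: stock 105.4900 → up 116.0390 (V=15.9138), down 73.8430 (V=58.1098). Price 18.9938; hedge Δ=-1.0000, bond B=124.4838.
  t=2,j=2: stock 165.7700 → up 182.3470 (V=1.1535), down 116.0390 (V=15.9138). Price 2.4807; hedge Δ=-0.2226, bond B=39.3815.
  t=1,j=0: stock 95.9000 → up 105.4900 (V=18.9938), down 67.1300 (V=57.3538). Price 21.5375; hedge Δ=-1.0000, bond B=117.4375.
  t=1,j=1: stock 150.7000 → up 165.7700 (V=2.4807), down 105.4900 (V=18.9938). Price 3.8981; hedge Δ=-0.2739, bond B=45.1809.
  t=0,j=0: stock 137.0000 → up 150.7000 (V=3.8981), down 95.9000 (V=21.5375). Price 5.3416; hedge Δ=-0.3219, bond B=49.4401.
Root portfolio cost Δ·137+B reproduces V0=5.3416.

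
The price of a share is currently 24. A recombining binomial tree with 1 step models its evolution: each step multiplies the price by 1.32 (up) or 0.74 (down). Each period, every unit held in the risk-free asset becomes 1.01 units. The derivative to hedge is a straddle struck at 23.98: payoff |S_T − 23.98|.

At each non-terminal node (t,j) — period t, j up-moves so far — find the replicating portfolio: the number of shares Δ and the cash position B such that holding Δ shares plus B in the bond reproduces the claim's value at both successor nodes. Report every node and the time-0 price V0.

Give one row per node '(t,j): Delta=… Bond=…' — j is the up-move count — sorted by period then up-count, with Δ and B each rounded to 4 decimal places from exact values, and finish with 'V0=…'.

Under the risk-neutral measure, an up-move has probability p* = (R−d)/(u−d) = 0.4655 and values discount at R = 1.01.
Payoff layer (t=1): V(1,0)=6.2200, V(1,1)=7.7000
(0,0): S=24.0000. Δ = (V_up−V_dn)/(S_up−S_dn) = (7.7000−6.2200)/(31.6800−17.7600) = 0.1063. V = [p*·7.7000 + (1−p*)·6.2200]/1.01 = 6.8406. B = V − Δ·S = 4.2888.
Self-financing check: at every node Δ·S+B equals the discounted successor values.

(0,0): Delta=0.1063 Bond=4.2888
V0=6.8406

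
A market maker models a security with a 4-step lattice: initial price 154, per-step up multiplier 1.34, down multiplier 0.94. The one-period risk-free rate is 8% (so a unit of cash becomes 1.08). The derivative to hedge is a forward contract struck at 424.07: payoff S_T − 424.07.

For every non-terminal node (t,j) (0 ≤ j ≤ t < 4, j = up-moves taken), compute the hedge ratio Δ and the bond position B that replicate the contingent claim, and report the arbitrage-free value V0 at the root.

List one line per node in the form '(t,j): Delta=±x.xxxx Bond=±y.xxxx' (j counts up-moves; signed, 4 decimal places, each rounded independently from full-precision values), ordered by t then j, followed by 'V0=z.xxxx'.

Risk-neutral probability p* = (R−d)/(u−d) = (1.08−0.94)/(1.34−0.94) = 0.3500.
At expiry t=4: V(4,0)=-303.8347, V(4,1)=-252.6707, V(4,2)=-179.7348, V(4,3)=-75.7624, V(4,4)=72.4536
Node (3,0) S=127.9099: V=(p*·-252.6707+(1−p*)·-303.8347)/1.08=-264.7475; Δ=(-252.6707−-303.8347)/(171.3993−120.2353)=1.0000; B=V−Δ·S=-392.6574
Node (3,1) S=182.3397: V=(p*·-179.7348+(1−p*)·-252.6707)/1.08=-210.3177; Δ=(-179.7348−-252.6707)/(244.3352−171.3993)=1.0000; B=V−Δ·S=-392.6574
Node (3,2) S=259.9311: V=(p*·-75.7624+(1−p*)·-179.7348)/1.08=-132.7264; Δ=(-75.7624−-179.7348)/(348.3076−244.3352)=1.0000; B=V−Δ·S=-392.6574
Node (3,3) S=370.5400: V=(p*·72.4536+(1−p*)·-75.7624)/1.08=-22.1174; Δ=(72.4536−-75.7624)/(496.5236−348.3076)=1.0000; B=V−Δ·S=-392.6574
Node (2,0) S=136.0744: V=(p*·-210.3177+(1−p*)·-264.7475)/1.08=-227.4973; Δ=(-210.3177−-264.7475)/(182.3397−127.9099)=1.0000; B=V−Δ·S=-363.5717
Node (2,1) S=193.9784: V=(p*·-132.7264+(1−p*)·-210.3177)/1.08=-169.5933; Δ=(-132.7264−-210.3177)/(259.9311−182.3397)=1.0000; B=V−Δ·S=-363.5717
Node (2,2) S=276.5224: V=(p*·-22.1174+(1−p*)·-132.7264)/1.08=-87.0493; Δ=(-22.1174−-132.7264)/(370.5400−259.9311)=1.0000; B=V−Δ·S=-363.5717
Node (1,0) S=144.7600: V=(p*·-169.5933+(1−p*)·-227.4973)/1.08=-191.8804; Δ=(-169.5933−-227.4973)/(193.9784−136.0744)=1.0000; B=V−Δ·S=-336.6404
Node (1,1) S=206.3600: V=(p*·-87.0493+(1−p*)·-169.5933)/1.08=-130.2804; Δ=(-87.0493−-169.5933)/(276.5224−193.9784)=1.0000; B=V−Δ·S=-336.6404
Node (0,0) S=154.0000: V=(p*·-130.2804+(1−p*)·-191.8804)/1.08=-157.7041; Δ=(-130.2804−-191.8804)/(206.3600−144.7600)=1.0000; B=V−Δ·S=-311.7041
Each (Δ,B) replicates both successor values, so the strategy is self-financing and V0 is arbitrage-free.

(0,0): Delta=1.0000 Bond=-311.7041
(1,0): Delta=1.0000 Bond=-336.6404
(1,1): Delta=1.0000 Bond=-336.6404
(2,0): Delta=1.0000 Bond=-363.5717
(2,1): Delta=1.0000 Bond=-363.5717
(2,2): Delta=1.0000 Bond=-363.5717
(3,0): Delta=1.0000 Bond=-392.6574
(3,1): Delta=1.0000 Bond=-392.6574
(3,2): Delta=1.0000 Bond=-392.6574
(3,3): Delta=1.0000 Bond=-392.6574
V0=-157.7041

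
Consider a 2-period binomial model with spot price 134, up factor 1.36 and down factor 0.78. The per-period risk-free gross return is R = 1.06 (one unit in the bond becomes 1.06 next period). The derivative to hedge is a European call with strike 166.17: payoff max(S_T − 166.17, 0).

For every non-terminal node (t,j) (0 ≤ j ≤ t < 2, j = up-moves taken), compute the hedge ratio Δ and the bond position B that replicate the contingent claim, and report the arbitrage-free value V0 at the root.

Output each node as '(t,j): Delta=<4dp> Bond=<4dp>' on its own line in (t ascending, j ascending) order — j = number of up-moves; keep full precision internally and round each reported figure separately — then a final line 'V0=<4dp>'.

Since d<R<u, set p* = (R−d)/(u−d) = 0.4828; price each node as the discounted p*-expectation of its children.
At expiry t=2: V(2,0)=0.0000, V(2,1)=0.0000, V(2,2)=81.6764
(1,0): S=104.5200. Δ = (V_up−V_dn)/(S_up−S_dn) = (0.0000−0.0000)/(142.1472−81.5256) = 0.0000. V = [p*·0.0000 + (1−p*)·0.0000]/1.06 = 0.0000. B = V − Δ·S = 0.0000.
(1,1): S=182.2400. Δ = (V_up−V_dn)/(S_up−S_dn) = (81.6764−0.0000)/(247.8464−142.1472) = 0.7727. V = [p*·81.6764 + (1−p*)·0.0000]/1.06 = 37.1981. B = V − Δ·S = -103.6233.
(0,0): S=134.0000. Δ = (V_up−V_dn)/(S_up−S_dn) = (37.1981−0.0000)/(182.2400−104.5200) = 0.4786. V = [p*·37.1981 + (1−p*)·0.0000]/1.06 = 16.9412. B = V − Δ·S = -47.1934.
Check: Δ(0,0)·S0 + B(0,0) = 16.9412 = V0.

(0,0): Delta=0.4786 Bond=-47.1934
(1,0): Delta=0.0000 Bond=0.0000
(1,1): Delta=0.7727 Bond=-103.6233
V0=16.9412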